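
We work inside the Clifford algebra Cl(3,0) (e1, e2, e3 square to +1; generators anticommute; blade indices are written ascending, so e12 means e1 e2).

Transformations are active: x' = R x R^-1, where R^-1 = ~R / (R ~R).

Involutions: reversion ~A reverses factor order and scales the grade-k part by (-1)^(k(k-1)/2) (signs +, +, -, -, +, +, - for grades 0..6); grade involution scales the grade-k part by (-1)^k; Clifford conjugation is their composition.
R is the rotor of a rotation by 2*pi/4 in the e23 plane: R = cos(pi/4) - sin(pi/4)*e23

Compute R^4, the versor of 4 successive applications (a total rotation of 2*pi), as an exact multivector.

Because a rotor carries half the rotation angle, composing 4 copies of this e23-plane rotor multiplies the phase: 4*(pi/4) = pi, hence R^4 = cos(pi) - sin(pi)*e23.
cos(pi) = -1 and sin(pi) = 0, so R^4 = -1. The total rotation 2*pi is 1 full turn, so every vector returns to itself, yet the rotor is -1, on the OTHER sheet of the double cover (an odd number of 2*pi turns).
Answer: -1


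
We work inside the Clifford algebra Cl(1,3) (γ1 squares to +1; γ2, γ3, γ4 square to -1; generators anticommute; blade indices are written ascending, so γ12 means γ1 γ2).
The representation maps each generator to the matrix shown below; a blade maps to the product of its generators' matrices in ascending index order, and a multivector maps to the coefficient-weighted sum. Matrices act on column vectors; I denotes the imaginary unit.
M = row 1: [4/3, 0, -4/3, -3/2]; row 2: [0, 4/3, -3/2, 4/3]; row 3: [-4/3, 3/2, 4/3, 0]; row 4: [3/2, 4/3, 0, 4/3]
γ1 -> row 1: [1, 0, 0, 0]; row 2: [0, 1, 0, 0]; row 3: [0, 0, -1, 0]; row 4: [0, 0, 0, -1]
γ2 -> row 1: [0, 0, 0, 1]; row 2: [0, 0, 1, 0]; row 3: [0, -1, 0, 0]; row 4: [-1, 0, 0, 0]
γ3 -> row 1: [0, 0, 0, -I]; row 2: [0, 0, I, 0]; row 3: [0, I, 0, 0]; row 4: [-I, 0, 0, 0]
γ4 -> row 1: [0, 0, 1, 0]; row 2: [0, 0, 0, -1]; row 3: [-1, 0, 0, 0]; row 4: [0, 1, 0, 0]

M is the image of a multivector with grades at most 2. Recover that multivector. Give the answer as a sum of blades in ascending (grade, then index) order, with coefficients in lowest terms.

Method: the blade images are trace-orthogonal — tr(rho(e_A) rho(e_B)^-1) = 4 if A = B and 0 otherwise — and rho(e_A)^-1 = (e_A)^2 * rho(e_A) with (e_A)^2 = +1 or -1, so the coefficient of e_A in the preimage is (e_A)^2 * tr(M rho(e_A))/4.
Nonzero projections over blades of grade <= 2: 1: (1)^2 = +1, tr(M 1) = 16/3, coefficient 4/3; γ2: (γ2)^2 = -1, tr(M rho(γ2)) = 6, coefficient -3/2; γ14: (γ14)^2 = +1, tr(M rho(γ14)) = -16/3, coefficient -4/3. Every other blade of grade <= 2 projects to 0.
Answer: 4/3 - 3/2*γ2 - 4/3*γ14


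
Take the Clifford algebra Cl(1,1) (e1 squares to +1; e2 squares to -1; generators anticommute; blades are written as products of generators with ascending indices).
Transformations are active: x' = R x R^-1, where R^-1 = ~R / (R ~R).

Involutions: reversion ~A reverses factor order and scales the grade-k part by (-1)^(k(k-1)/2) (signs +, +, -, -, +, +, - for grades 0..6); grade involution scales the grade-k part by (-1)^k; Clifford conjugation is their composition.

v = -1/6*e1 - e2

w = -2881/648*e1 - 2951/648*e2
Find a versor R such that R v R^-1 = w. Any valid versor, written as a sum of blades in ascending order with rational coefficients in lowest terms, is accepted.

Why this works: both vectors square to -35/36, so q(v) = q(w) and R = v + w = -2989/648*e1 - 3599/648*e2 carries v to w — its own direction survives, the complement (v - w)/2 flips.
Answer: -2989/648*e1 - 3599/648*e2


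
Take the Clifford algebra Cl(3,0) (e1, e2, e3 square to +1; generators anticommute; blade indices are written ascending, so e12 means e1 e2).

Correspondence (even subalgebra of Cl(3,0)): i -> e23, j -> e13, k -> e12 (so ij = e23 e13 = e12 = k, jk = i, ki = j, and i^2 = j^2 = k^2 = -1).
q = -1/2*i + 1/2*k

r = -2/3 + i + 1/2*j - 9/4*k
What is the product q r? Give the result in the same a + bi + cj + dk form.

In blades: q = 1/2*e12 - 1/2*e23, r = -2/3 - 9/4*e12 + 1/2*e13 + e23.
Distribute q over r term by term (generator squares from the signature, products reordered to ascending indices): (1/2*e12)*r = 9/8 - 1/3*e12 + 1/2*e13 - 1/4*e23; (-1/2*e23)*r = 1/2 - 1/4*e12 - 9/8*e13 + 1/3*e23.
Sum: 13/8 - 7/12*e12 - 5/8*e13 + 1/12*e23; translating back through the correspondence:
Answer: 13/8 + 1/12*i - 5/8*j - 7/12*k


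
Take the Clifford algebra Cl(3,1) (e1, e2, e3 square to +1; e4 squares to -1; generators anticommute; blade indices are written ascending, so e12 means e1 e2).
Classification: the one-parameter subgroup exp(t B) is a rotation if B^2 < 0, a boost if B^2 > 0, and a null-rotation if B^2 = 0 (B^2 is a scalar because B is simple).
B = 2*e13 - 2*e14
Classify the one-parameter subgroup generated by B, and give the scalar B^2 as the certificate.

B^2 term by term: the squares give (2)^2*(e13)^2 + (-2)^2*(e14)^2 = 4*(-1) + 4*(+1) = 0 (each basis 2-blade squares to minus the product of its generators' squares); cross terms between blades sharing an index anticommute and cancel. So B^2 = 0.
Answer: null-rotation, certificate B^2 = 0. The class reads off the invariant scalar 0 directly.


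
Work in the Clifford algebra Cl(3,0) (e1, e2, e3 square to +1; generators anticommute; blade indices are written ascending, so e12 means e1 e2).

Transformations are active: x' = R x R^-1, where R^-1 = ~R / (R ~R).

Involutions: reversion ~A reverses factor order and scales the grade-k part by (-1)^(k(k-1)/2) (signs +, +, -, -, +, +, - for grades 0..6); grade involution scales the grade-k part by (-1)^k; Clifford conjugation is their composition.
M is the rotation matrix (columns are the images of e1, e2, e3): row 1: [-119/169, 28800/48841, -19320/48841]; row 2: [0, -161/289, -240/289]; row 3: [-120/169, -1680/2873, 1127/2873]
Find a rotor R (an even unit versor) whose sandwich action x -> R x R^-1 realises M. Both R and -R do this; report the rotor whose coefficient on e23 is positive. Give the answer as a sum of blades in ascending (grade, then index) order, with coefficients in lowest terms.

Method: write R = a + b12*e12 + b13*e13 + b23*e23 with a^2 + b12^2 + b13^2 + b23^2 = 1 (so R^-1 = ~R). Expanding the columns R e_j ~R gives tr M = 4a^2 - 1 and, from the antisymmetric part, M21 - M12 = -4a*b12, M13 - M31 = 4a*b13, M32 - M23 = -4a*b23.
Here tr M = -42441/48841, so a^2 = (1 + tr M)/4 = 1600/48841 and a = ±40/221. Taking a = 40/221: M21 - M12 = -28800/48841, M13 - M31 = 15360/48841, M32 - M23 = 12000/48841, giving b12 = 180/221, b13 = 96/221, b23 = -75/221, i.e. R = 40/221 + 180/221*e12 + 96/221*e13 - 75/221*e23.
Its e23 coefficient is negative, so report the other preimage -R.
Answer: -40/221 - 180/221*e12 - 96/221*e13 + 75/221*e23. Uniqueness: Spin(3) -> SO(3) maps R and -R to the same rotation of trace -42441/48841; fixing the sign of the e23 coefficient removes the ambiguity.


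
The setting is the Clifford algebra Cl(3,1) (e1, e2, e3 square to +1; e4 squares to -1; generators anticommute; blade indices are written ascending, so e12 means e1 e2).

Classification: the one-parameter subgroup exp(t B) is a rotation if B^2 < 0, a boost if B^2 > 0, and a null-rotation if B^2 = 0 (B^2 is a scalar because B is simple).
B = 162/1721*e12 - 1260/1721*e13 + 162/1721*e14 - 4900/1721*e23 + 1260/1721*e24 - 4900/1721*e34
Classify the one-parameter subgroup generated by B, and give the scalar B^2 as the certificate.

B^2 term by term: the squares give (162/1721)^2*(e12)^2 + (-1260/1721)^2*(e13)^2 + (162/1721)^2*(e14)^2 + (-4900/1721)^2*(e23)^2 + (1260/1721)^2*(e24)^2 + (-4900/1721)^2*(e34)^2 = 26244/2961841*(-1) + 1587600/2961841*(-1) + 26244/2961841*(+1) + 24010000/2961841*(-1) + 1587600/2961841*(+1) + 24010000/2961841*(+1) = 0 (each basis 2-blade squares to minus the product of its generators' squares); cross terms between blades sharing an index anticommute and cancel; the commuting (index-disjoint) pairs give grade-4 terms 2*c*c'*(blade product), which cancel blade by blade — e1234: -1587600/2961841 + 3175200/2961841 - 1587600/2961841 = 0 — confirming B is simple. So B^2 = 0.
Answer: null-rotation, certificate B^2 = 0. Why this suffices: the scalar 0 survives any versor conjugation, so its sign alone determines the class however B is presented.


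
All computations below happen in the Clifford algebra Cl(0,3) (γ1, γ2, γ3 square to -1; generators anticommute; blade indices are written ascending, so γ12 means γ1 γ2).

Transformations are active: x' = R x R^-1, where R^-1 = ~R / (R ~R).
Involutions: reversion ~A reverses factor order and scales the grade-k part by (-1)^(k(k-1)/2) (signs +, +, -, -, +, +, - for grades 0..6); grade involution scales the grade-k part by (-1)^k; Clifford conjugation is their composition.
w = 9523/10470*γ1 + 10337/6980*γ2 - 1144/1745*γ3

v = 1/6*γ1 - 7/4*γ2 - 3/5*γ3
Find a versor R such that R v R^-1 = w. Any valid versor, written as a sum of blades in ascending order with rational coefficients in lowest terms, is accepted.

The midline construction: v and w both square to -12421/3600, so reflecting in their sum 1878/1745*γ1 - 939/3490*γ2 - 2191/1745*γ3 exchanges them.
Answer: 1878/1745*γ1 - 939/3490*γ2 - 2191/1745*γ3


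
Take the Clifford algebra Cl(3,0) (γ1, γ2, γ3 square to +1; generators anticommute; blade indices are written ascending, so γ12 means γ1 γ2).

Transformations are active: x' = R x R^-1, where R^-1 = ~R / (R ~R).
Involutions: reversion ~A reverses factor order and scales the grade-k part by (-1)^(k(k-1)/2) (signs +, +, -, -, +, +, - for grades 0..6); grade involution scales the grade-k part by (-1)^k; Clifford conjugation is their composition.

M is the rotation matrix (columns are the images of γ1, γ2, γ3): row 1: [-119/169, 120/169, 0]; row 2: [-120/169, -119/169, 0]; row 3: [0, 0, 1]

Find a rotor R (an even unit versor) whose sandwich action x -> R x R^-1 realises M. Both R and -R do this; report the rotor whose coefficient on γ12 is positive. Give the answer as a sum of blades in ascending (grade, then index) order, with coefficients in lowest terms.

Method: write R = a + b12*γ12 + b13*γ13 + b23*γ23 with a^2 + b12^2 + b13^2 + b23^2 = 1 (so R^-1 = ~R). Expanding the columns R e_j ~R gives tr M = 4a^2 - 1 and, from the antisymmetric part, M21 - M12 = -4a*b12, M13 - M31 = 4a*b13, M32 - M23 = -4a*b23.
Here tr M = -69/169, so a^2 = (1 + tr M)/4 = 25/169 and a = ±5/13. Taking a = 5/13: M21 - M12 = -240/169, M13 - M31 = 0, M32 - M23 = 0, giving b12 = 12/13, b13 = 0, b23 = 0, i.e. R = 5/13 + 12/13*γ12.
Its γ12 coefficient is already positive.
Answer: 5/13 + 12/13*γ12. Uniqueness: Spin(3) -> SO(3) maps R and -R to the same rotation of trace -69/169; fixing the sign of the γ12 coefficient removes the ambiguity.


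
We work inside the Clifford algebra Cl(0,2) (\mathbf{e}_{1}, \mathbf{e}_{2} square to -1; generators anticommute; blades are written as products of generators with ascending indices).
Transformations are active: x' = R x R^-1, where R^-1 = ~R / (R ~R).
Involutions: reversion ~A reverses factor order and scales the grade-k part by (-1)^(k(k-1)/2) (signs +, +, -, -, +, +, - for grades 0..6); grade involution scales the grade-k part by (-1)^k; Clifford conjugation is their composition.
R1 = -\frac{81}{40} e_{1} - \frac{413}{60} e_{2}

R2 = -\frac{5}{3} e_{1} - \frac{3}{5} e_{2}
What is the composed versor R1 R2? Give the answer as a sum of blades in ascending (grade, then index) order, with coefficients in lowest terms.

Distribute over the terms of R1 (each basis-blade product reordered to ascending indices, repeated generators contracted through their squares):
(-\frac{81}{40} e_{1}) R2 = -\frac{27}{8} + \frac{243}{200} e_{1} e_{2}
(-\frac{413}{60} e_{2}) R2 = -\frac{413}{100} - \frac{413}{36} e_{1} e_{2}
Summing the partial products and collecting blades:
Answer: -\frac{1501}{200} - \frac{18463}{1800} e_{1} e_{2}


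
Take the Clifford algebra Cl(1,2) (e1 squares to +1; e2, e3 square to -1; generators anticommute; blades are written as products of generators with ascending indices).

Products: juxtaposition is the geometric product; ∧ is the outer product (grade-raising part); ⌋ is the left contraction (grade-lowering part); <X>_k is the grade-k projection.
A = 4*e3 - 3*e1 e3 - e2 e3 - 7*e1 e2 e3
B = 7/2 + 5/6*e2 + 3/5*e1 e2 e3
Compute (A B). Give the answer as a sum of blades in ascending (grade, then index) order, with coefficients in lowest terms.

step 1: 21/5 + 3/5*e1 + 9/5*e2 + 79/6*e3 - 12/5*e1 e2 - 49/3*e1 e3 - 41/6*e2 e3 - 22*e1 e2 e3
Answer: 21/5 + 3/5*e1 + 9/5*e2 + 79/6*e3 - 12/5*e1 e2 - 49/3*e1 e3 - 41/6*e2 e3 - 22*e1 e2 e3


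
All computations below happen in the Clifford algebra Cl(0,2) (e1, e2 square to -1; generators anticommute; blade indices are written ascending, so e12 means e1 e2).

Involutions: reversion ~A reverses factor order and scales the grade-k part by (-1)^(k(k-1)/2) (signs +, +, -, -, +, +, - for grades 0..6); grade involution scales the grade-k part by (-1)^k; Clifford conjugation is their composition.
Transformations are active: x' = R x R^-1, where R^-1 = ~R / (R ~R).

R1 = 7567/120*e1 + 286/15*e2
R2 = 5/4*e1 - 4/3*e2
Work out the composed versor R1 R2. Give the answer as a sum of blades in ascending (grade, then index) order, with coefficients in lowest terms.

Distribute over the terms of R1 (each basis-blade product reordered to ascending indices, repeated generators contracted through their squares):
(7567/120*e1) R2 = -7567/96 - 7567/90*e12
(286/15*e2) R2 = 1144/45 - 143/6*e12
Summing the partial products and collecting blades:
Answer: -76897/1440 - 4856/45*e12


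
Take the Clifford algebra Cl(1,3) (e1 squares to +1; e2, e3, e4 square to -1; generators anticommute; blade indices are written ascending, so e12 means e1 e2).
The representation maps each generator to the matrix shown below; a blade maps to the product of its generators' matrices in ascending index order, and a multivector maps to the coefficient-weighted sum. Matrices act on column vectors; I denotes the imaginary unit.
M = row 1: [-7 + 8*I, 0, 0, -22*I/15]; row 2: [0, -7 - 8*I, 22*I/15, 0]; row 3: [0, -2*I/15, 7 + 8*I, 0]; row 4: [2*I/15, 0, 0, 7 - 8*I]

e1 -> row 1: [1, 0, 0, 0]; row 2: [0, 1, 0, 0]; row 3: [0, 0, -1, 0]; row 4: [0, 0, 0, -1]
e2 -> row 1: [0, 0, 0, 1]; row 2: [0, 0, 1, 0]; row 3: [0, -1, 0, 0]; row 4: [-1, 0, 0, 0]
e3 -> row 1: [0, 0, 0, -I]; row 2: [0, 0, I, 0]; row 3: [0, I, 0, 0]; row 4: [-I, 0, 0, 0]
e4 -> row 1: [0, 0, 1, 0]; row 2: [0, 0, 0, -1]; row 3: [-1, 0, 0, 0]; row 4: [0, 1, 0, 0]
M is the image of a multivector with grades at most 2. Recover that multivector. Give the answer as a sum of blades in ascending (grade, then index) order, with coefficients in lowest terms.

Method: the blade images are trace-orthogonal — tr(rho(e_A) rho(e_B)^-1) = 4 if A = B and 0 otherwise — and rho(e_A)^-1 = (e_A)^2 * rho(e_A) with (e_A)^2 = +1 or -1, so the coefficient of e_A in the preimage is (e_A)^2 * tr(M rho(e_A))/4.
Nonzero projections over blades of grade <= 2: e1: (e1)^2 = +1, tr(M rho(e1)) = -28, coefficient -7; e3: (e3)^2 = -1, tr(M rho(e3)) = -8/3, coefficient 2/3; e13: (e13)^2 = +1, tr(M rho(e13)) = 16/5, coefficient 4/5; e23: (e23)^2 = -1, tr(M rho(e23)) = 32, coefficient -8. Every other blade of grade <= 2 projects to 0.
Answer: -7*e1 + 2/3*e3 + 4/5*e13 - 8*e23


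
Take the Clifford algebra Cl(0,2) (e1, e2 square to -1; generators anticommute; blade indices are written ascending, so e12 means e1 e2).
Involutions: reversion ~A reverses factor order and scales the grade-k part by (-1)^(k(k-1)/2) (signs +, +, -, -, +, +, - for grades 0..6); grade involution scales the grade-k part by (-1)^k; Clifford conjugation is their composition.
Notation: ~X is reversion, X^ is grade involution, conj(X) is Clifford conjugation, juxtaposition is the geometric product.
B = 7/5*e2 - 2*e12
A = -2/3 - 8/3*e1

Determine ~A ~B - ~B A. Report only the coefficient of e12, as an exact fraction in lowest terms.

first term: 22/5*e2 - 76/15*e12
second term: -94/15*e2 + 12/5*e12
Answer: -112/15


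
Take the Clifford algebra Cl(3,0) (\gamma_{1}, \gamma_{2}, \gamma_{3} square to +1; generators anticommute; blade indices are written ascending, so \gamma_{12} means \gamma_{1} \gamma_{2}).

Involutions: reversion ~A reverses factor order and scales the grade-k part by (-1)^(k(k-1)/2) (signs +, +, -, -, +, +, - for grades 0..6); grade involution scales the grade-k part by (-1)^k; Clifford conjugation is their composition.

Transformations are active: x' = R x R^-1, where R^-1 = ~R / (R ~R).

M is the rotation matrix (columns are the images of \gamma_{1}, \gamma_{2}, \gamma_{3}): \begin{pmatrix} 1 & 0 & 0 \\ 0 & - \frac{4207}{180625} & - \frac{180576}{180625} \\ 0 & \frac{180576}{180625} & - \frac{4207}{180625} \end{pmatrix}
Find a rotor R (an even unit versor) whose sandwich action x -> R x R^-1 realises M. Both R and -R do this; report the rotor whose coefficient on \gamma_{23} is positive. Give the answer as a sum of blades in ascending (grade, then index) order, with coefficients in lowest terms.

Method: write R = a + b12*\gamma_{12} + b13*\gamma_{13} + b23*\gamma_{23} with a^2 + b12^2 + b13^2 + b23^2 = 1 (so R^-1 = ~R). Expanding the columns R e_j ~R gives tr M = 4a^2 - 1 and, from the antisymmetric part, M21 - M12 = -4a*b12, M13 - M31 = 4a*b13, M32 - M23 = -4a*b23.
Here tr M = \frac{172211}{180625}, so a^2 = (1 + tr M)/4 = \frac{88209}{180625} and a = ±\frac{297}{425}. Taking a = \frac{297}{425}: M21 - M12 = 0, M13 - M31 = 0, M32 - M23 = \frac{361152}{180625}, giving b12 = 0, b13 = 0, b23 = -\frac{304}{425}, i.e. R = \frac{297}{425} - \frac{304}{425} \gamma_{23}.
Its \gamma_{23} coefficient is negative, so report the other preimage -R.
Answer: -\frac{297}{425} + \frac{304}{425} \gamma_{23}. Note: both R and -R realise this M (trace \frac{172211}{180625}); the covering map identifies them, and the \gamma_{23}-coefficient sign is the tie-breaker.


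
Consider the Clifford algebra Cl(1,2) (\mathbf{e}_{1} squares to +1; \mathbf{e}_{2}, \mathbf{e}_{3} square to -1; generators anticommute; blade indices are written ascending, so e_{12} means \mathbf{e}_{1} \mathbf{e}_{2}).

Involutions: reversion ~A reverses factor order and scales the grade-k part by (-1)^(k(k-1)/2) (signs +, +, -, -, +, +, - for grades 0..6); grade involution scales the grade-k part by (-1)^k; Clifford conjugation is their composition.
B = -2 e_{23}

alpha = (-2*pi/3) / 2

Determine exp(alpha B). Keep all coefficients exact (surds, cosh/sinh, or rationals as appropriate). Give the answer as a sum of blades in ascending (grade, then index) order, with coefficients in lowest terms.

B^2 = (-2)^2*(e_{23})^2 = 4*(-1) = -4 (a basis 2-blade squares to minus the product of its generators' squares).
B^2 = -4 — the negative square puts this in the circular regime; l = 2, alpha*l = - \frac{2 \pi}{3}, so exp(alpha B) = cos(- \frac{2 \pi}{3}) + (sin(- \frac{2 \pi}{3})/2)*B = - \frac{1}{2} + (- \frac{\sqrt{3}}{4})*B.
Answer: - \frac{1}{2} + \frac{\sqrt{3}}{2} e_{23}


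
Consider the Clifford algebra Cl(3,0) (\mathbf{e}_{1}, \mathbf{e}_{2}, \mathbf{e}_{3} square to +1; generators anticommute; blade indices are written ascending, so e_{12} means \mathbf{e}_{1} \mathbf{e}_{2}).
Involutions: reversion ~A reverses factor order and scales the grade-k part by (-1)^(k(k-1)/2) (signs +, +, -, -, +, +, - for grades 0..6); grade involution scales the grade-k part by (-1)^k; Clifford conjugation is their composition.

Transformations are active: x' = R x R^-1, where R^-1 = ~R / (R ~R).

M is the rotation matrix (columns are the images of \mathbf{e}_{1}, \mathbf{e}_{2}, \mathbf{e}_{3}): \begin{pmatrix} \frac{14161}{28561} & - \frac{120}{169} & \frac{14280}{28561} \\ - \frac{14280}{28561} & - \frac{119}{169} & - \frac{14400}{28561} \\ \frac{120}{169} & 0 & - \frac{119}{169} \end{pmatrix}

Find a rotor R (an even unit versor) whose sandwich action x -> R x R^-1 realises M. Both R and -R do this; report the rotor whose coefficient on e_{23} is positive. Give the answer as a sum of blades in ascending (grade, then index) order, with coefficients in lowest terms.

Method: write R = a + b12*e_{12} + b13*e_{13} + b23*e_{23} with a^2 + b12^2 + b13^2 + b23^2 = 1 (so R^-1 = ~R). Expanding the columns R e_j ~R gives tr M = 4a^2 - 1 and, from the antisymmetric part, M21 - M12 = -4a*b12, M13 - M31 = 4a*b13, M32 - M23 = -4a*b23.
Here tr M = -\frac{26061}{28561}, so a^2 = (1 + tr M)/4 = \frac{625}{28561} and a = ±\frac{25}{169}. Taking a = \frac{25}{169}: M21 - M12 = \frac{6000}{28561}, M13 - M31 = -\frac{6000}{28561}, M32 - M23 = \frac{14400}{28561}, giving b12 = -\frac{60}{169}, b13 = -\frac{60}{169}, b23 = -\frac{144}{169}, i.e. R = \frac{25}{169} - \frac{60}{169} e_{12} - \frac{60}{169} e_{13} - \frac{144}{169} e_{23}.
Its e_{23} coefficient is negative, so report the other preimage -R.
Answer: -\frac{25}{169} + \frac{60}{169} e_{12} + \frac{60}{169} e_{13} + \frac{144}{169} e_{23}. Recall the cover is two-to-one: with M of trace -\frac{26061}{28561}, both preimages act alike, and the stated e_{23} sign chooses the sheet.


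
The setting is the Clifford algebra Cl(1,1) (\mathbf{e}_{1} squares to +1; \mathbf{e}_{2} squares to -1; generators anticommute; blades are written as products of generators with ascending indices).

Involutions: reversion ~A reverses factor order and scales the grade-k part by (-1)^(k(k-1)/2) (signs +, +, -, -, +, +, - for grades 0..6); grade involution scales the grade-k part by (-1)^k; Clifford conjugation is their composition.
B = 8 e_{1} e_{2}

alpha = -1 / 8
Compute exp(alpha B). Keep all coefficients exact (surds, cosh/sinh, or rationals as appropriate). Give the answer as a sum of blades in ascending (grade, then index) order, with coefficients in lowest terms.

B^2 = (8)^2*(e_{1} e_{2})^2 = 64*(+1) = 64 (a basis 2-blade squares to minus the product of its generators' squares).
B^2 = 64 — since the square is positive, the closed form is hyperbolic: l = 8, alpha*l = -1, so exp(alpha B) = cosh(-1) + (sinh(-1)/8)*B = \cosh{\left(1 \right)} + (- \frac{\sinh{\left(1 \right)}}{8})*B.
Answer: \cosh{\left(1 \right)} - \sinh{\left(1 \right)} e_{1} e_{2}


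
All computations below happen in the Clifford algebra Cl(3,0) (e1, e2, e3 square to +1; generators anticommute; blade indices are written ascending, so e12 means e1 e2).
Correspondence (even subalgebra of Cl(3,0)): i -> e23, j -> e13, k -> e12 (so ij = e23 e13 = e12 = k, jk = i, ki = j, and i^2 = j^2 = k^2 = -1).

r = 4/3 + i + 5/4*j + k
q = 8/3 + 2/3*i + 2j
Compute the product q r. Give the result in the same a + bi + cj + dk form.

In blades: q = 8/3 + 2*e13 + 2/3*e23, r = 4/3 + e12 + 5/4*e13 + e23.
Distribute q over r term by term (generator squares from the signature, products reordered to ascending indices): (8/3)*r = 32/9 + 8/3*e12 + 10/3*e13 + 8/3*e23; (2*e13)*r = -5/2 - 2*e12 + 8/3*e13 + 2*e23; (2/3*e23)*r = -2/3 + 5/6*e12 - 2/3*e13 + 8/9*e23.
Sum: 7/18 + 3/2*e12 + 16/3*e13 + 50/9*e23; translating back through the correspondence:
Answer: 7/18 + 50/9*i + 16/3*j + 3/2*k


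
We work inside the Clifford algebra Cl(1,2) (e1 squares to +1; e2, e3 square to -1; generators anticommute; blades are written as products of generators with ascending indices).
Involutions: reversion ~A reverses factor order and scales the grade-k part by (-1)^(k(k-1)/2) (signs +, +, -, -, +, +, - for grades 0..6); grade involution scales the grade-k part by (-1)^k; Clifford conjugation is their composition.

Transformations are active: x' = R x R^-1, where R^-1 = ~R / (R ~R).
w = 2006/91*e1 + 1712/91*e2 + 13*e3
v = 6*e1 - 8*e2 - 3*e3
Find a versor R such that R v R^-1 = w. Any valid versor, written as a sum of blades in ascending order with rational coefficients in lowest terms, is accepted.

Key observation: q(v) = q(w) = -37 (sandwiches preserve the norm), so R = v + w = 2552/91*e1 + 984/91*e2 + 10*e3 works whenever it is invertible — the component of v along it is kept and (v - w)/2 reverses, sending v to w.
Answer: 2552/91*e1 + 984/91*e2 + 10*e3


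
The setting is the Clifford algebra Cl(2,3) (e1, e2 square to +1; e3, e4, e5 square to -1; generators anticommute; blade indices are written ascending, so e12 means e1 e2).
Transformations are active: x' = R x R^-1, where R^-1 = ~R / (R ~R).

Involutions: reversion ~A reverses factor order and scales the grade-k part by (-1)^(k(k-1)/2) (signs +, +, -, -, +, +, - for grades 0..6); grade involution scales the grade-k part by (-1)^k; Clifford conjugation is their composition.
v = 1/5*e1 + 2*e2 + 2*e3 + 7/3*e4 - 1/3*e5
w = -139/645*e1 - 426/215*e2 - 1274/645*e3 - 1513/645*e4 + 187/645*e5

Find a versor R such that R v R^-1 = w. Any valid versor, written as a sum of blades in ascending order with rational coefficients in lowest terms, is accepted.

Key observation: q(v) = q(w) = -1241/225 (sandwiches preserve the norm), so R = v + w = -2/129*e1 + 4/215*e2 + 16/645*e3 - 8/645*e4 - 28/645*e5 works whenever it is invertible — the component of v along it is kept and (v - w)/2 reverses, sending v to w.
Answer: -2/129*e1 + 4/215*e2 + 16/645*e3 - 8/645*e4 - 28/645*e5


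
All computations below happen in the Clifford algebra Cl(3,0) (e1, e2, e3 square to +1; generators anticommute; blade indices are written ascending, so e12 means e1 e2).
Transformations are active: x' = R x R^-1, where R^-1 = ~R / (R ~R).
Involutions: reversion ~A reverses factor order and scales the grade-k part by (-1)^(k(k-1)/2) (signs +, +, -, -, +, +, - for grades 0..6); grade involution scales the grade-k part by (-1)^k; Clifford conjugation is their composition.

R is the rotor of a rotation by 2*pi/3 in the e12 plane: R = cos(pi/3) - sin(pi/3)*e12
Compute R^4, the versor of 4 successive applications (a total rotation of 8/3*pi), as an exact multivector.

Half-angle bookkeeping: 4 applications in e12 add up to rotor phase 4*pi/3 = 4*pi/3, so R^4 = cos(4*pi/3) - sin(4*pi/3)*e12.
cos(4*pi/3) = -1/2 and sin(4*pi/3) = -sqrt(3)/2, so R^4 = -1/2 + sqrt(3)/2*e12. The net rotation is 2/3*pi (after discarding 1 full turn, each of which contributes a factor -1 to the rotor); the rotor keeps the half-angle phase exactly.
Answer: -1/2 + sqrt(3)/2*e12


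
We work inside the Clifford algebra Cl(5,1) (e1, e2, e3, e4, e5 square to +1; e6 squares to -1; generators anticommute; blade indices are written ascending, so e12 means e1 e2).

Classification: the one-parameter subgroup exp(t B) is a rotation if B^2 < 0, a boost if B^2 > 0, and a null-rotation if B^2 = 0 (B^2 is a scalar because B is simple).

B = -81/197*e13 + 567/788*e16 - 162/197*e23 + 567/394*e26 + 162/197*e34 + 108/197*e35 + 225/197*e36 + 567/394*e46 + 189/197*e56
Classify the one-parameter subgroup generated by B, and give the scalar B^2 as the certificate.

B^2 term by term: the squares give (-81/197)^2*(e13)^2 + (567/788)^2*(e16)^2 + (-162/197)^2*(e23)^2 + (567/394)^2*(e26)^2 + (162/197)^2*(e34)^2 + (108/197)^2*(e35)^2 + (225/197)^2*(e36)^2 + (567/394)^2*(e46)^2 + (189/197)^2*(e56)^2 = 6561/38809*(-1) + 321489/620944*(+1) + 26244/38809*(-1) + 321489/155236*(+1) + 26244/38809*(-1) + 11664/38809*(-1) + 50625/38809*(+1) + 321489/155236*(+1) + 35721/38809*(+1) = 81/16 (each basis 2-blade squares to minus the product of its generators' squares); cross terms between blades sharing an index anticommute and cancel; the commuting (index-disjoint) pairs give grade-4 terms 2*c*c'*(blade product), which cancel blade by blade — e1236: 45927/38809 - 45927/38809 = 0; e1346: -45927/38809 + 45927/38809 = 0; e1356: -30618/38809 + 30618/38809 = 0; e2346: -91854/38809 + 91854/38809 = 0; e2356: -61236/38809 + 61236/38809 = 0; e3456: 61236/38809 - 61236/38809 = 0 — confirming B is simple. So B^2 = 81/16.
Answer: boost, certificate B^2 = 81/16. B^2 = 81/16 is basis-independent, so its sign is the whole story.


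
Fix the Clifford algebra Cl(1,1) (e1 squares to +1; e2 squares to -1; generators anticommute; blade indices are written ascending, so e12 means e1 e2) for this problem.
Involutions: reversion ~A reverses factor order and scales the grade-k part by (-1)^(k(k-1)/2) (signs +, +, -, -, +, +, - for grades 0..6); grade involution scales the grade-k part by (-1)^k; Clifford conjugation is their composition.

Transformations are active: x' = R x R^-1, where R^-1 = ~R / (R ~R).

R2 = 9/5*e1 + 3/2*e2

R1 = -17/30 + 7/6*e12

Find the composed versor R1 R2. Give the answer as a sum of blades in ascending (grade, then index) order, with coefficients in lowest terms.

Distribute over the terms of R1 (each basis-blade product reordered to ascending indices, repeated generators contracted through their squares):
(-17/30) R2 = -51/50*e1 - 17/20*e2
(7/6*e12) R2 = -7/4*e1 - 21/10*e2
Summing the partial products and collecting blades:
Answer: -277/100*e1 - 59/20*e2


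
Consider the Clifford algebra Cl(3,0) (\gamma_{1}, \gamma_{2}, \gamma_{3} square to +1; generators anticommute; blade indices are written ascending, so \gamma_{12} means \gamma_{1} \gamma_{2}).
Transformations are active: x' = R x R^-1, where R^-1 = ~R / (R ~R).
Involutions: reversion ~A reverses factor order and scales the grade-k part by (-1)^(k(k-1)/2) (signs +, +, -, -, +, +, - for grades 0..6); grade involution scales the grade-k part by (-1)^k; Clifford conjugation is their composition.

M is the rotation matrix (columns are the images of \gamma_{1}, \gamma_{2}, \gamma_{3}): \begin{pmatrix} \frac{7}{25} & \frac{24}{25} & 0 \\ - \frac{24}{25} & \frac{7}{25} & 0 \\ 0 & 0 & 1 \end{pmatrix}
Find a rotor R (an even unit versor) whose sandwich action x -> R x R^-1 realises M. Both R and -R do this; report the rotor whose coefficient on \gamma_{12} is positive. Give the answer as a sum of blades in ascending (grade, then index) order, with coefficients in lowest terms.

Method: write R = a + b12*\gamma_{12} + b13*\gamma_{13} + b23*\gamma_{23} with a^2 + b12^2 + b13^2 + b23^2 = 1 (so R^-1 = ~R). Expanding the columns R e_j ~R gives tr M = 4a^2 - 1 and, from the antisymmetric part, M21 - M12 = -4a*b12, M13 - M31 = 4a*b13, M32 - M23 = -4a*b23.
Here tr M = \frac{39}{25}, so a^2 = (1 + tr M)/4 = \frac{16}{25} and a = ±\frac{4}{5}. Taking a = \frac{4}{5}: M21 - M12 = -\frac{48}{25}, M13 - M31 = 0, M32 - M23 = 0, giving b12 = \frac{3}{5}, b13 = 0, b23 = 0, i.e. R = \frac{4}{5} + \frac{3}{5} \gamma_{12}.
Its \gamma_{12} coefficient is already positive.
Answer: \frac{4}{5} + \frac{3}{5} \gamma_{12}. Sheet selection: the two-to-one cover makes ±R indistinguishable at the matrix level (trace \frac{39}{25}), so uniqueness comes from the required sign on \gamma_{12}.


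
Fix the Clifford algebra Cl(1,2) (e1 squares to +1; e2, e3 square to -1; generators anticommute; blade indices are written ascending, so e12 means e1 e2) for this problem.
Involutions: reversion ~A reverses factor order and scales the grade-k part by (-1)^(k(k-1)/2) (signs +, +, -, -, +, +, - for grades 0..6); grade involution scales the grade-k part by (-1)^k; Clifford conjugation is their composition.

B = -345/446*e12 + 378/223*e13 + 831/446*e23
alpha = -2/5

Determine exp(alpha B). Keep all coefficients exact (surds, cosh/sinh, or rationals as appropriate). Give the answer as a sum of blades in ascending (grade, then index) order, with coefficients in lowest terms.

B^2 term by term: the squares give (-345/446)^2*(e12)^2 + (378/223)^2*(e13)^2 + (831/446)^2*(e23)^2 = 119025/198916*(+1) + 142884/49729*(+1) + 690561/198916*(-1) = 0 (each basis 2-blade squares to minus the product of its generators' squares); cross terms between blades sharing an index anticommute and cancel. So B^2 = 0.
B^2 = 0, hence only two terms survive: exp(alpha B) = 1 + alpha B (parabolic case).
Answer: 1 + 69/223*e12 - 756/1115*e13 - 831/1115*e23


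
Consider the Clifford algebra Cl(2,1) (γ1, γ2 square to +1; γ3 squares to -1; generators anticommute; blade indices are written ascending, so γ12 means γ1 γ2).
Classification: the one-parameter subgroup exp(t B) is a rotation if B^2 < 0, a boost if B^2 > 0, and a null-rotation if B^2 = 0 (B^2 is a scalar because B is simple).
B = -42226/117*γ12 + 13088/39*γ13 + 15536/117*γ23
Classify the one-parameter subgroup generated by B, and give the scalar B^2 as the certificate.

B^2 term by term: the squares give (-42226/117)^2*(γ12)^2 + (13088/39)^2*(γ13)^2 + (15536/117)^2*(γ23)^2 = 1783035076/13689*(-1) + 171295744/1521*(+1) + 241367296/13689*(+1) = -4/9 (each basis 2-blade squares to minus the product of its generators' squares); cross terms between blades sharing an index anticommute and cancel. So B^2 = -4/9.
Answer: rotation, certificate B^2 = -4/9. The invariant at work: B^2 = -4/9 is unchanged by conjugation, hence its sign classifies the subgroup whatever basis B is written in.


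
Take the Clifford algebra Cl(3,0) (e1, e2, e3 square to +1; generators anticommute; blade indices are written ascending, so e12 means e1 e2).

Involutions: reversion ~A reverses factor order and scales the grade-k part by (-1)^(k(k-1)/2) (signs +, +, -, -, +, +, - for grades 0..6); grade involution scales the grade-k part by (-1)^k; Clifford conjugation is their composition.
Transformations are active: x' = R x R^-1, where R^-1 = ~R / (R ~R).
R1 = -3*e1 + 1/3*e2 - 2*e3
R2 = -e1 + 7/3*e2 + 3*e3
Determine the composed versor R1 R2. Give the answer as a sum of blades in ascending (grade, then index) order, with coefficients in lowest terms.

Distribute over the terms of R1 (each basis-blade product reordered to ascending indices, repeated generators contracted through their squares):
(-3*e1) R2 = 3 - 7*e12 - 9*e13
(1/3*e2) R2 = 7/9 + 1/3*e12 + e23
(-2*e3) R2 = -6 - 2*e13 + 14/3*e23
Summing the partial products and collecting blades:
Answer: -20/9 - 20/3*e12 - 11*e13 + 17/3*e23


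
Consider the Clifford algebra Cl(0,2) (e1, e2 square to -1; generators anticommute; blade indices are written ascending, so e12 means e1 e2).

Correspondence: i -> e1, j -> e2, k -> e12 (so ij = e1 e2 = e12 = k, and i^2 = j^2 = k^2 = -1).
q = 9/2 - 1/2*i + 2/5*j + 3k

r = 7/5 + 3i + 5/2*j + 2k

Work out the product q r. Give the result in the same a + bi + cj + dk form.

In blades: q = 9/2 - 1/2*e1 + 2/5*e2 + 3*e12, r = 7/5 + 3*e1 + 5/2*e2 + 2*e12.
Distribute q over r term by term (generator squares from the signature, products reordered to ascending indices): (9/2)*r = 63/10 + 27/2*e1 + 45/4*e2 + 9*e12; (-1/2*e1)*r = 3/2 - 7/10*e1 + e2 - 5/4*e12; (2/5*e2)*r = -1 + 4/5*e1 + 14/25*e2 - 6/5*e12; (3*e12)*r = -6 - 15/2*e1 + 9*e2 + 21/5*e12.
Sum: 4/5 + 61/10*e1 + 2181/100*e2 + 43/4*e12; translating back through the correspondence:
Answer: 4/5 + 61/10*i + 2181/100*j + 43/4*k


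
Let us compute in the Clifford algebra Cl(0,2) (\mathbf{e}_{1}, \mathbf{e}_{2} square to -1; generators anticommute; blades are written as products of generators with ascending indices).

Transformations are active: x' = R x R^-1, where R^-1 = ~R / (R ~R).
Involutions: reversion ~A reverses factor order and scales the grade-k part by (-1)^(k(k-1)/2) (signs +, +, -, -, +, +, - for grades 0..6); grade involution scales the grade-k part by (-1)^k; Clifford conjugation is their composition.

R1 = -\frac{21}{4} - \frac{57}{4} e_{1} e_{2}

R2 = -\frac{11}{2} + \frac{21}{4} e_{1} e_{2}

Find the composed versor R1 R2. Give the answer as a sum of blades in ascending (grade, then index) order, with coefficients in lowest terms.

Distribute over the terms of R1 (each basis-blade product reordered to ascending indices, repeated generators contracted through their squares):
(-\frac{21}{4}) R2 = \frac{231}{8} - \frac{441}{16} e_{1} e_{2}
(-\frac{57}{4} e_{1} e_{2}) R2 = \frac{1197}{16} + \frac{627}{8} e_{1} e_{2}
Summing the partial products and collecting blades:
Answer: \frac{1659}{16} + \frac{813}{16} e_{1} e_{2}


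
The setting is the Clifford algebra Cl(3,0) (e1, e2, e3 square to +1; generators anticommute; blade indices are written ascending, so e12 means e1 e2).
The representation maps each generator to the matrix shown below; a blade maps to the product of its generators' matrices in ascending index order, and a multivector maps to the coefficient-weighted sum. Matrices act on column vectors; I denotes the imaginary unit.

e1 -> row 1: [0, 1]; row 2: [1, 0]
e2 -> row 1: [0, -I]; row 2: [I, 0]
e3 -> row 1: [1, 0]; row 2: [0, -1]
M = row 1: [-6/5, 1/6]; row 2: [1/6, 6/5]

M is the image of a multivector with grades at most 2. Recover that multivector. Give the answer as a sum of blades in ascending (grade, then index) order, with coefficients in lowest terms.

Method: 1, rho(e1), rho(e2), rho(e3) form a trace-orthogonal basis of the 2x2 complex matrices (tr(X Y) = 2 if X = Y, else 0), so M = m0*1 + m1*rho(e1) + m2*rho(e2) + m3*rho(e3) with m0 = tr(M)/2 = 0, m1 = tr(M rho(e1))/2 = 1/6, m2 = tr(M rho(e2))/2 = 0, m3 = tr(M rho(e3))/2 = -6/5.
Multiplying table entries, the bivector images are rho(e12) = I*rho(e3), rho(e13) = -I*rho(e2), rho(e23) = I*rho(e1); with real blade coefficients the real parts of m0..m3 are the coefficients of 1, e1, e2, e3 and the imaginary parts give the bivectors (e23: Im m1, e13: -Im m2, e12: Im m3).
Answer: 1/6*e1 - 6/5*e3


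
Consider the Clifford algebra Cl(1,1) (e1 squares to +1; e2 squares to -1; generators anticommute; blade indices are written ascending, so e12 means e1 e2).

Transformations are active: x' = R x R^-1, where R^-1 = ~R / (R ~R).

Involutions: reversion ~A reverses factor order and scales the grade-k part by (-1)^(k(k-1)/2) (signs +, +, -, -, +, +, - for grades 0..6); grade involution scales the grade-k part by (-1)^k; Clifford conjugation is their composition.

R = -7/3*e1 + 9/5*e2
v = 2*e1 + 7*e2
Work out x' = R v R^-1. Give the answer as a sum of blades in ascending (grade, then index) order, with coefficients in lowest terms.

~R = -7/3*e1 + 9/5*e2, and R ~R = 496/225, so R^-1 = ~R / (496/225).
R v = -259/15 - 299/15*e12
Answer: 8569/248*e1 - 8729/248*e2


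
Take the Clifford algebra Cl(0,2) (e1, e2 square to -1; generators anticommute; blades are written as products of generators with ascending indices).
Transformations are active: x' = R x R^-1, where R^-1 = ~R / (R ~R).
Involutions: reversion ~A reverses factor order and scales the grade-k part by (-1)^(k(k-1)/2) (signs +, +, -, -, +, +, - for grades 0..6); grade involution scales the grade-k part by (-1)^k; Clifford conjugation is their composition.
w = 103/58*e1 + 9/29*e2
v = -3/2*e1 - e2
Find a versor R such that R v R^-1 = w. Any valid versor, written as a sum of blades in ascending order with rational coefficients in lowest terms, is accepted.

Here q(v) = q(w) = -13/4; the classical choice R = v + w = 8/29*e1 - 20/29*e2 then realises v -> w under the sandwich.
Answer: 8/29*e1 - 20/29*e2


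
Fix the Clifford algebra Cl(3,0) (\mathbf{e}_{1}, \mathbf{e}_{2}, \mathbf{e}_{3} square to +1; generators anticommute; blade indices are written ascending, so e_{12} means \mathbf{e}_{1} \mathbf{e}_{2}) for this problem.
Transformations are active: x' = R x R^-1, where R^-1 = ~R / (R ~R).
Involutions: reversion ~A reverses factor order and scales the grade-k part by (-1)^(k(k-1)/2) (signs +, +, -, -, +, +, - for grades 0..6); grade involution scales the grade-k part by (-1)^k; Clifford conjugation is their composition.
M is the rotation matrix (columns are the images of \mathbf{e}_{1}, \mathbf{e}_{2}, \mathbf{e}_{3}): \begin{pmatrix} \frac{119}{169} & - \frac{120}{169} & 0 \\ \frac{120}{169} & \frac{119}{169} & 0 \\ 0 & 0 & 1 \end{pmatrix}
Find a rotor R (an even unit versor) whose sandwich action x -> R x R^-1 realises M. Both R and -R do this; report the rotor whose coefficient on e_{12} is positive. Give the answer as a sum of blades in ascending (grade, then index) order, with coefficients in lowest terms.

Method: write R = a + b12*e_{12} + b13*e_{13} + b23*e_{23} with a^2 + b12^2 + b13^2 + b23^2 = 1 (so R^-1 = ~R). Expanding the columns R e_j ~R gives tr M = 4a^2 - 1 and, from the antisymmetric part, M21 - M12 = -4a*b12, M13 - M31 = 4a*b13, M32 - M23 = -4a*b23.
Here tr M = \frac{407}{169}, so a^2 = (1 + tr M)/4 = \frac{144}{169} and a = ±\frac{12}{13}. Taking a = \frac{12}{13}: M21 - M12 = \frac{240}{169}, M13 - M31 = 0, M32 - M23 = 0, giving b12 = -\frac{5}{13}, b13 = 0, b23 = 0, i.e. R = \frac{12}{13} - \frac{5}{13} e_{12}.
Its e_{12} coefficient is negative, so report the other preimage -R.
Answer: -\frac{12}{13} + \frac{5}{13} e_{12}. Note: both R and -R realise this M (trace \frac{407}{169}); the covering map identifies them, and the e_{12}-coefficient sign is the tie-breaker.
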